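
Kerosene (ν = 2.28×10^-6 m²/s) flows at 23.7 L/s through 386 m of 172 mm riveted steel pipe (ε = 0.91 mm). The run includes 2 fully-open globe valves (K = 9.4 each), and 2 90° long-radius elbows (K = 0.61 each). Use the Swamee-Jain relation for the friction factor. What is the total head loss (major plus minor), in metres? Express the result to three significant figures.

V = 4Q/(πD²) = 1.020 m/s; V²/2g = 0.05303 m
Re = 7.69×10^4, ε/D = 0.00529 → f = 0.03235 (Swamee-Jain)
Major: h_f = f(L/D)·V²/2g = 0.03235·2244·0.05303 = 3.850 m
Minor: ΣK = 20.0; h_m = ΣK·V²/2g = 1.062 m
Total H_L = 3.850 + 1.062 = 4.911 m

H_L ≈ 4.91 m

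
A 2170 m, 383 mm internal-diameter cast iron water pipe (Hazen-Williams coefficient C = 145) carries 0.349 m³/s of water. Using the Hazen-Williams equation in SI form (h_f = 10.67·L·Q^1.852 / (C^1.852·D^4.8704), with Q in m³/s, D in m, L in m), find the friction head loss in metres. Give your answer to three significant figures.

h_f = 10.67·2170·0.349^1.852 / (145^1.852·0.383^4.8704) = 35.08 m

h_f ≈ 35.1 m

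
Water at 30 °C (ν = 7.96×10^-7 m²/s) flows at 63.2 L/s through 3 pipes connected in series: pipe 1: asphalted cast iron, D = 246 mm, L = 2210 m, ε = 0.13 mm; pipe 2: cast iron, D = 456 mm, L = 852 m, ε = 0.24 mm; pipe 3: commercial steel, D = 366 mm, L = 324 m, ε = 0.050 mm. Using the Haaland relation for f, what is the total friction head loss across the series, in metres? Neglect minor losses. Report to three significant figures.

Pipe 1: V = 1.330 m/s, Re = 4.11×10^5, ε/D = 5.28×10^-4, f = 0.01792, h_1 = f(L/D)V²/2g = 14.51 m
Pipe 2: V = 0.3870 m/s, Re = 2.22×10^5, ε/D = 5.26×10^-4, f = 0.01862, h_2 = f(L/D)V²/2g = 0.2655 m
Pipe 3: V = 0.6007 m/s, Re = 2.76×10^5, ε/D = 1.37×10^-4, f = 0.01571, h_3 = f(L/D)V²/2g = 0.2558 m
Series → Q common, losses add: H = Σh = 15.03 m

H ≈ 15.0 m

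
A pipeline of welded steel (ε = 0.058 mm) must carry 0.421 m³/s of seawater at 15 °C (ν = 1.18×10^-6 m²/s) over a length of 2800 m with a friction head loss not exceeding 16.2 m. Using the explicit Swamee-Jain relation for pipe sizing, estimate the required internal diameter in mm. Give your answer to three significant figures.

D ≈ 516 mm

Swamee-Jain (Type III): D = 0.66·[ε^1.25·(LQ²/(gh_f))^4.75 + ν·Q^9.4·(L/(gh_f))^5.2]^0.04
LQ²/(gh_f) = 3.123; L/(gh_f) = 17.62
Term 1 = ε^1.25·(…)^4.75 = 0.00113; Term 2 = ν·Q^9.4·(…)^5.2 = 0.00105
D = 0.66·(0.00113 + 0.00105)^0.04 = 0.5165 m = 516 mm
Check: V = 2.01 m/s, Re = 8.80×10^5, f = 0.01383, h_f = 15.4 m ≈ 16.2 m ✓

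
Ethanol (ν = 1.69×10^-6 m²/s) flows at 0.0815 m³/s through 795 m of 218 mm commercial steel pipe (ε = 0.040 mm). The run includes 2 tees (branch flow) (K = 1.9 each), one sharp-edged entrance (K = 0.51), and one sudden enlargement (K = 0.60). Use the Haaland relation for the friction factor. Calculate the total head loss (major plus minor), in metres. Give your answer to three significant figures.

V = 4Q/(πD²) = 2.184 m/s; V²/2g = 0.2430 m
Re = 2.82×10^5, ε/D = 1.83×10^-4 → f = 0.01605 (Haaland)
Major: h_f = f(L/D)·V²/2g = 0.01605·3647·0.2430 = 14.22 m
Minor: ΣK = 4.91; h_m = ΣK·V²/2g = 1.193 m
Total H_L = 14.22 + 1.193 = 15.41 m

H_L ≈ 15.4 m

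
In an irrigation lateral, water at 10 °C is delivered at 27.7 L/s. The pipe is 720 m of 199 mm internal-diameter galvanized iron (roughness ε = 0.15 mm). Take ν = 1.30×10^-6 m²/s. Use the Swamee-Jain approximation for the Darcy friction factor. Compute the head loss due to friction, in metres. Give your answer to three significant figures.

h_f ≈ 3.04 m

V = 4Q/(πD²) = 4·0.0277/(π·0.199²) = 0.8906 m/s
Re = VD/ν = 0.8906·0.199/1.30×10^-6 = 1.36×10^5 → turbulent
ε/D = 0.15/199 = 7.54×10^-4
Swamee-Jain: f = 0.02080
h_f = f(L/D)V²/(2g) = 0.02080·(720/0.199)·0.8906²/(2·9.81) = 3.042 m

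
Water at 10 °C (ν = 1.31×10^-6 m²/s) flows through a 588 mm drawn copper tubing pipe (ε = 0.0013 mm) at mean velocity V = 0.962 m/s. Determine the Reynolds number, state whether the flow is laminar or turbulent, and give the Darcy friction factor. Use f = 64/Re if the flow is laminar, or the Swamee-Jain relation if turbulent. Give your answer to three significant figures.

Re ≈ 4.32×10^5; turbulent; f ≈ 0.0135

Re = VD/ν = 0.9620·0.588/1.31×10^-6 = 4.32×10^5
Re > 4000 → turbulent; ε/D = 2.21×10^-6
Swamee-Jain: f = 0.01347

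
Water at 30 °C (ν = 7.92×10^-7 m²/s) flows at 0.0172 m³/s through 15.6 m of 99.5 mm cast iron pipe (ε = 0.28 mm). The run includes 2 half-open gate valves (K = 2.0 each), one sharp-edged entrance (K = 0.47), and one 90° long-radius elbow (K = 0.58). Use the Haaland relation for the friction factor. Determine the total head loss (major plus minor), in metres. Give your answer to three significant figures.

H_L ≈ 2.28 m

V = 4Q/(πD²) = 2.212 m/s; V²/2g = 0.2494 m
Re = 2.78×10^5, ε/D = 0.00281 → f = 0.02621 (Haaland)
Major: h_f = f(L/D)·V²/2g = 0.02621·156.8·0.2494 = 1.025 m
Minor: ΣK = 5.05; h_m = ΣK·V²/2g = 1.259 m
Total H_L = 1.025 + 1.259 = 2.284 m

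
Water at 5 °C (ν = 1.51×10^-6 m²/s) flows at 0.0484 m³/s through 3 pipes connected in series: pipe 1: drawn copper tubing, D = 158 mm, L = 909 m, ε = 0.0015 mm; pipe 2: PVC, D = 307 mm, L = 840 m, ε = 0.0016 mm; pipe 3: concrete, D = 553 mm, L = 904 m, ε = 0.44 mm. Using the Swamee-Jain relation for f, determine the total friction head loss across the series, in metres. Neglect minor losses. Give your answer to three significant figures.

H ≈ 27.7 m

Pipe 1: V = 2.469 m/s, Re = 2.58×10^5, ε/D = 9.49×10^-6, f = 0.01489, h_1 = f(L/D)V²/2g = 26.60 m
Pipe 2: V = 0.6539 m/s, Re = 1.33×10^5, ε/D = 5.21×10^-6, f = 0.01688, h_2 = f(L/D)V²/2g = 1.007 m
Pipe 3: V = 0.2015 m/s, Re = 7.38×10^4, ε/D = 7.96×10^-4, f = 0.02237, h_3 = f(L/D)V²/2g = 0.07567 m
Series → Q common, losses add: H = Σh = 27.69 m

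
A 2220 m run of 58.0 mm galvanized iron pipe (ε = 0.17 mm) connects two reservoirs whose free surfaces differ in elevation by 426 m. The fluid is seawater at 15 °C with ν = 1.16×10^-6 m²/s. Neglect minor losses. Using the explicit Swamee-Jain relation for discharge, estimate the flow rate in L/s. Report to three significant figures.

Swamee-Jain (Type II): Q = -0.965·√(gD⁵h_f/L)·ln[ε/(3.7D) + √(3.17ν²L/(gD³h_f))]
√(gD⁵h_f/L) = √(9.81·0.0580⁵·426/2220) = 0.001112
ε/(3.7D) = 7.92×10^-4; √(3.17ν²L/(gD³h_f)) = 1.08×10^-4
Q = -0.965·0.001112·ln(8.999×10^-4) = 0.007523 m³/s
Check: V = 2.85 m/s, Re = 1.42×10^5, f = 0.02715, h_f = 429 m ≈ 426 m ✓

Q ≈ 7.52 L/s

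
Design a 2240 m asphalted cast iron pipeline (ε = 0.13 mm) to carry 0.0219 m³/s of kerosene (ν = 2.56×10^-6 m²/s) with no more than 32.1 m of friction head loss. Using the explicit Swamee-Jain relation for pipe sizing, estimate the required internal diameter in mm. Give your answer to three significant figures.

D ≈ 146 mm

Swamee-Jain (Type III): D = 0.66·[ε^1.25·(LQ²/(gh_f))^4.75 + ν·Q^9.4·(L/(gh_f))^5.2]^0.04
LQ²/(gh_f) = 0.003412; L/(gh_f) = 7.113
Term 1 = ε^1.25·(…)^4.75 = 2.65×10^-17; Term 2 = ν·Q^9.4·(…)^5.2 = 1.73×10^-17
D = 0.66·(2.65×10^-17 + 1.73×10^-17)^0.04 = 0.1463 m = 146 mm
Check: V = 1.30 m/s, Re = 7.45×10^4, f = 0.02266, h_f = 30.0 m ≈ 32.1 m ✓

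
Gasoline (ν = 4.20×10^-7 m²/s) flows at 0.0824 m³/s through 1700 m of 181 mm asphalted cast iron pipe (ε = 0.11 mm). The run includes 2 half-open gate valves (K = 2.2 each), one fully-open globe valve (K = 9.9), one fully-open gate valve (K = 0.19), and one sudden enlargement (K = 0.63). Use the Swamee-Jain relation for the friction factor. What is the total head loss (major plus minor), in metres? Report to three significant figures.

H_L ≈ 95.6 m

V = 4Q/(πD²) = 3.202 m/s; V²/2g = 0.5227 m
Re = 1.38×10^6, ε/D = 6.08×10^-4 → f = 0.01786 (Swamee-Jain)
Major: h_f = f(L/D)·V²/2g = 0.01786·9392·0.5227 = 87.68 m
Minor: ΣK = 15.1; h_m = ΣK·V²/2g = 7.903 m
Total H_L = 87.68 + 7.903 = 95.58 m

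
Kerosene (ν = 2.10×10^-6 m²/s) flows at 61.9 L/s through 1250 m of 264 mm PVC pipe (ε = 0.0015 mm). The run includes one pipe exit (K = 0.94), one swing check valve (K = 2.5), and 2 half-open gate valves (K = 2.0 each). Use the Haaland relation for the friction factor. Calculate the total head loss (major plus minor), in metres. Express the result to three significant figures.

H_L ≈ 5.61 m

V = 4Q/(πD²) = 1.131 m/s; V²/2g = 0.06518 m
Re = 1.42×10^5, ε/D = 5.68×10^-6 → f = 0.01661 (Haaland)
Major: h_f = f(L/D)·V²/2g = 0.01661·4735·0.06518 = 5.125 m
Minor: ΣK = 7.44; h_m = ΣK·V²/2g = 0.4849 m
Total H_L = 5.125 + 0.4849 = 5.610 m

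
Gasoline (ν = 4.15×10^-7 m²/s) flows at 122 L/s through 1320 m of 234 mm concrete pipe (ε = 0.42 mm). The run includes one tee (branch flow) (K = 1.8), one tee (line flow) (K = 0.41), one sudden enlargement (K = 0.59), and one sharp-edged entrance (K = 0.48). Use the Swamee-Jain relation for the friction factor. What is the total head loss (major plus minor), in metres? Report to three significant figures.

V = 4Q/(πD²) = 2.837 m/s; V²/2g = 0.4102 m
Re = 1.60×10^6, ε/D = 0.00179 → f = 0.02294 (Swamee-Jain)
Major: h_f = f(L/D)·V²/2g = 0.02294·5641·0.4102 = 53.09 m
Minor: ΣK = 3.28; h_m = ΣK·V²/2g = 1.345 m
Total H_L = 53.09 + 1.345 = 54.43 m

H_L ≈ 54.4 m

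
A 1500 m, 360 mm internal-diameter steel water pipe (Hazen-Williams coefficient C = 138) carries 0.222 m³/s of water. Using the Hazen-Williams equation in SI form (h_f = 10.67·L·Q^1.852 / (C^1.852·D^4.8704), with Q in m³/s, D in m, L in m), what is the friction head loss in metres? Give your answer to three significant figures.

h_f = 10.67·1500·0.222^1.852 / (138^1.852·0.360^4.8704) = 15.55 m

h_f ≈ 15.5 m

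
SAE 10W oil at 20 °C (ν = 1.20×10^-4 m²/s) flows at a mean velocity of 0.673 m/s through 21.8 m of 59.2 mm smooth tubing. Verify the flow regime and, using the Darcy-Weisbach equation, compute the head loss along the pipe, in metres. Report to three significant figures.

Re = VD/ν = 0.673·0.05920/1.20×10^-4 = 332 → laminar (Re < 2300)
f = 64/Re = 0.1928
h_f = f(L/D)V²/(2g) = 0.1928·(21.8/0.05920)·0.673²/(2·9.81) = 1.639 m

h_f ≈ 1.64 m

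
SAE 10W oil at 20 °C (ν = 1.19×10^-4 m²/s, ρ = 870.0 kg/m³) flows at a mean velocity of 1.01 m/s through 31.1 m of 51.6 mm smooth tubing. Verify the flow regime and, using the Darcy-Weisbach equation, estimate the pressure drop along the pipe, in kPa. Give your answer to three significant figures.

Δp ≈ 39.1 kPa

Re = VD/ν = 1.01·0.05160/1.19×10^-4 = 438 → laminar (Re < 2300)
f = 64/Re = 0.1461
h_f = f(L/D)V²/(2g) = 0.1461·(31.1/0.05160)·1.01²/(2·9.81) = 4.579 m
Δp = ρg·h_f = 870.0·9.81·4.579 = 39.08 kPa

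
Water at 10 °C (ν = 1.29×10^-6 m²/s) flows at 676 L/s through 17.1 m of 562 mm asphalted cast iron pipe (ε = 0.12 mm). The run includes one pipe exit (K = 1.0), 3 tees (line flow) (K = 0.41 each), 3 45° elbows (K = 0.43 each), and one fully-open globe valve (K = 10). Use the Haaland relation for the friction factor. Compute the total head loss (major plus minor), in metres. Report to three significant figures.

V = 4Q/(πD²) = 2.725 m/s; V²/2g = 0.3785 m
Re = 1.19×10^6, ε/D = 2.14×10^-4 → f = 0.01463 (Haaland)
Major: h_f = f(L/D)·V²/2g = 0.01463·30.43·0.3785 = 0.1685 m
Minor: ΣK = 13.5; h_m = ΣK·V²/2g = 5.117 m
Total H_L = 0.1685 + 5.117 = 5.286 m

H_L ≈ 5.29 m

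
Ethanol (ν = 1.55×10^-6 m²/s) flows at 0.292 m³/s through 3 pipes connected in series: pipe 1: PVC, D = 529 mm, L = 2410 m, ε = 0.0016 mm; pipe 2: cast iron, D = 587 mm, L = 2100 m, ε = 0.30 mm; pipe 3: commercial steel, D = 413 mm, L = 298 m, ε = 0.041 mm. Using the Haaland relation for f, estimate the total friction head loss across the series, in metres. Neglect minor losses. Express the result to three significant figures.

H ≈ 11.7 m

Pipe 1: V = 1.329 m/s, Re = 4.53×10^5, ε/D = 3.02×10^-6, f = 0.01333, h_1 = f(L/D)V²/2g = 5.461 m
Pipe 2: V = 1.079 m/s, Re = 4.09×10^5, ε/D = 5.11×10^-4, f = 0.01782, h_2 = f(L/D)V²/2g = 3.782 m
Pipe 3: V = 2.180 m/s, Re = 5.81×10^5, ε/D = 9.93×10^-5, f = 0.01402, h_3 = f(L/D)V²/2g = 2.449 m
Series → Q common, losses add: H = Σh = 11.69 m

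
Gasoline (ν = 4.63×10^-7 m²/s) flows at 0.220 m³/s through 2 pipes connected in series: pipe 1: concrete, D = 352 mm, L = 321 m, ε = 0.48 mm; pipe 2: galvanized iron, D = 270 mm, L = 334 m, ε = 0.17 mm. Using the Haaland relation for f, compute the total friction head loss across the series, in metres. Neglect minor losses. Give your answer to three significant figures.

H ≈ 21.6 m

Pipe 1: V = 2.261 m/s, Re = 1.72×10^6, ε/D = 0.00136, f = 0.02137, h_1 = f(L/D)V²/2g = 5.077 m
Pipe 2: V = 3.842 m/s, Re = 2.24×10^6, ε/D = 6.30×10^-4, f = 0.01780, h_2 = f(L/D)V²/2g = 16.57 m
Series → Q common, losses add: H = Σh = 21.65 m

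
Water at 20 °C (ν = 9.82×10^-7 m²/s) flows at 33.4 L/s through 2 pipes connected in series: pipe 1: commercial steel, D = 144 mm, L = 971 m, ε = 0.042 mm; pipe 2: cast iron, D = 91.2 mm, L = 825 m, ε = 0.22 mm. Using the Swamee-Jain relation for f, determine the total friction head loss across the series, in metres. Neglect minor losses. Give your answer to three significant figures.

Pipe 1: V = 2.051 m/s, Re = 3.01×10^5, ε/D = 2.92×10^-4, f = 0.01700, h_1 = f(L/D)V²/2g = 24.57 m
Pipe 2: V = 5.113 m/s, Re = 4.75×10^5, ε/D = 0.00241, f = 0.02508, h_2 = f(L/D)V²/2g = 302.3 m
Series → Q common, losses add: H = Σh = 326.9 m

H ≈ 327 m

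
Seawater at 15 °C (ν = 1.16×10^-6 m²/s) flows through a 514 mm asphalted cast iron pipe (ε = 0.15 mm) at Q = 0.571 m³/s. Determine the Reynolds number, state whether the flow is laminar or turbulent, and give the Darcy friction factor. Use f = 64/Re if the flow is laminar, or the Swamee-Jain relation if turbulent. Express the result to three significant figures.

V = 4Q/(πD²) = 2.752 m/s
Re = VD/ν = 2.752·0.514/1.16×10^-6 = 1.22×10^6
Re > 4000 → turbulent; ε/D = 2.92×10^-4
Swamee-Jain: f = 0.01556

Re ≈ 1.22×10^6; turbulent; f ≈ 0.0156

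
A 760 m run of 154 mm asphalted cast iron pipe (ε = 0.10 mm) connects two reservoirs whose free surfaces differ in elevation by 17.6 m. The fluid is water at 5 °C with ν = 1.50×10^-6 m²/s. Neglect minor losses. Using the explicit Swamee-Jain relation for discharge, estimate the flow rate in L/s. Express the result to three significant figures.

Q ≈ 35.2 L/s

Swamee-Jain (Type II): Q = -0.965·√(gD⁵h_f/L)·ln[ε/(3.7D) + √(3.17ν²L/(gD³h_f))]
√(gD⁵h_f/L) = √(9.81·0.154⁵·17.6/760) = 0.004436
ε/(3.7D) = 1.76×10^-4; √(3.17ν²L/(gD³h_f)) = 9.27×10^-5
Q = -0.965·0.004436·ln(2.682×10^-4) = 0.03520 m³/s
Check: V = 1.89 m/s, Re = 1.94×10^5, f = 0.01973, h_f = 17.7 m ≈ 17.6 m ✓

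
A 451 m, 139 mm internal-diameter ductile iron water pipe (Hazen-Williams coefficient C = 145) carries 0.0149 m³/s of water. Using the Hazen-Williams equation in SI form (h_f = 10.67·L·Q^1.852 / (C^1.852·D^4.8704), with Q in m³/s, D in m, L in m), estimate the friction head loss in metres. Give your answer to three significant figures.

h_f = 10.67·451·0.0149^1.852 / (145^1.852·0.139^4.8704) = 2.952 m

h_f ≈ 2.95 m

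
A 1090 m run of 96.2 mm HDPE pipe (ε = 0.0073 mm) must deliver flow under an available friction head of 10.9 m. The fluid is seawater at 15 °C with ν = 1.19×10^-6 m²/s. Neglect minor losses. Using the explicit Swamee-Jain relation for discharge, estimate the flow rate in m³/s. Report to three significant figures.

Swamee-Jain (Type II): Q = -0.965·√(gD⁵h_f/L)·ln[ε/(3.7D) + √(3.17ν²L/(gD³h_f))]
√(gD⁵h_f/L) = √(9.81·0.0962⁵·10.9/1090) = 8.990×10^-4
ε/(3.7D) = 2.05×10^-5; √(3.17ν²L/(gD³h_f)) = 2.27×10^-4
Q = -0.965·8.990×10^-4·ln(2.472×10^-4) = 0.007205 m³/s
Check: V = 0.991 m/s, Re = 8.01×10^4, f = 0.01912, h_f = 10.9 m ≈ 10.9 m ✓

Q ≈ 0.00721 m³/s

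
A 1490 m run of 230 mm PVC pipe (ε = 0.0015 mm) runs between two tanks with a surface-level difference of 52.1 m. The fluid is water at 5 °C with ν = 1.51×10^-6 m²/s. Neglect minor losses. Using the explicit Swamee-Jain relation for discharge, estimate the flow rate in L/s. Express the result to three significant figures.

Q ≈ 144 L/s

Swamee-Jain (Type II): Q = -0.965·√(gD⁵h_f/L)·ln[ε/(3.7D) + √(3.17ν²L/(gD³h_f))]
√(gD⁵h_f/L) = √(9.81·0.230⁵·52.1/1490) = 0.01486
ε/(3.7D) = 1.76×10^-6; √(3.17ν²L/(gD³h_f)) = 4.16×10^-5
Q = -0.965·0.01486·ln(4.338×10^-5) = 0.1440 m³/s
Check: V = 3.47 m/s, Re = 5.28×10^5, f = 0.01307, h_f = 51.9 m ≈ 52.1 m ✓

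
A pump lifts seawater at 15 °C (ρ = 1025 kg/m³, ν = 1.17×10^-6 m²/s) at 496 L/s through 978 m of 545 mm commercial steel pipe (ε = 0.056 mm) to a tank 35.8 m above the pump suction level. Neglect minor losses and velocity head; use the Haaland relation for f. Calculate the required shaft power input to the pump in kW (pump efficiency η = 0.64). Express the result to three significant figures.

V = 4Q/(πD²) = 2.126 m/s; Re = 9.90×10^5; ε/D = 1.03×10^-4; f = 0.01338
h_f = f(L/D)V²/2g = 5.531 m
Total head H = z + h_f = 35.8 + 5.531 = 41.33 m
P_hyd = ρgQH = 1025·9.81·0.496·41.33 = 206.1 kW
P_shaft = P_hyd/η = 206.1/0.64 = 322.1 kW

P_shaft ≈ 322 kW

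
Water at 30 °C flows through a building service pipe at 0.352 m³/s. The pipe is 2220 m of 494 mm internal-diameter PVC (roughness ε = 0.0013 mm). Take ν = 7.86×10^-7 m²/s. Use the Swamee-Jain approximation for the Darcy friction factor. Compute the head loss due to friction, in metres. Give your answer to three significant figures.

h_f ≈ 8.81 m

V = 4Q/(πD²) = 4·0.352/(π·0.494²) = 1.837 m/s
Re = VD/ν = 1.837·0.494/7.86×10^-7 = 1.15×10^6 → turbulent
ε/D = 0.0013/494 = 2.63×10^-6
Swamee-Jain: f = 0.01140
h_f = f(L/D)V²/(2g) = 0.01140·(2220/0.494)·1.837²/(2·9.81) = 8.810 m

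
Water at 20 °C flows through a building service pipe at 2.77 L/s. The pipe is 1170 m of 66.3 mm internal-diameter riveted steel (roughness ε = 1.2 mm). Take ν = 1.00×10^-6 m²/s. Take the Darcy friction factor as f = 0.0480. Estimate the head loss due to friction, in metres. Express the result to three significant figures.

h_f ≈ 27.8 m

V = 4Q/(πD²) = 4·0.00277/(π·0.0663²) = 0.8023 m/s
h_f = f(L/D)V²/(2g) = 0.04800·(1170/0.0663)·0.8023²/(2·9.81) = 27.79 m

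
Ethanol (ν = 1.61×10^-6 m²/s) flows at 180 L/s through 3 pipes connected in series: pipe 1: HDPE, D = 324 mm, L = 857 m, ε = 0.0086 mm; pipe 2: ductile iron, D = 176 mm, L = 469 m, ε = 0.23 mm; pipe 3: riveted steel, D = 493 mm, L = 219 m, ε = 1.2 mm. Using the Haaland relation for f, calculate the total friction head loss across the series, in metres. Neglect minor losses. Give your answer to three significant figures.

Pipe 1: V = 2.183 m/s, Re = 4.39×10^5, ε/D = 2.65×10^-5, f = 0.01366, h_1 = f(L/D)V²/2g = 8.778 m
Pipe 2: V = 7.399 m/s, Re = 8.09×10^5, ε/D = 0.00131, f = 0.02129, h_2 = f(L/D)V²/2g = 158.3 m
Pipe 3: V = 0.9430 m/s, Re = 2.89×10^5, ε/D = 0.00243, f = 0.02523, h_3 = f(L/D)V²/2g = 0.5078 m
Series → Q common, losses add: H = Σh = 167.6 m

H ≈ 168 m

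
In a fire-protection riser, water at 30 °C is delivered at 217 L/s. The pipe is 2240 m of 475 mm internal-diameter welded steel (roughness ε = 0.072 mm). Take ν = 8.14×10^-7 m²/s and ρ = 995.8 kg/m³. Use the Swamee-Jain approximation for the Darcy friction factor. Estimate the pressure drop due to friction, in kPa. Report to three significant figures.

V = 4Q/(πD²) = 4·0.217/(π·0.475²) = 1.225 m/s
Re = VD/ν = 1.225·0.475/8.14×10^-7 = 7.15×10^5 → turbulent
ε/D = 0.072/475 = 1.52×10^-4
Swamee-Jain: f = 0.01456
h_f = f(L/D)V²/(2g) = 0.01456·(2240/0.475)·1.225²/(2·9.81) = 5.249 m
Δp = ρg·h_f = 995.8·9.81·5.249 = 51.27 kPa

Δp ≈ 51.3 kPa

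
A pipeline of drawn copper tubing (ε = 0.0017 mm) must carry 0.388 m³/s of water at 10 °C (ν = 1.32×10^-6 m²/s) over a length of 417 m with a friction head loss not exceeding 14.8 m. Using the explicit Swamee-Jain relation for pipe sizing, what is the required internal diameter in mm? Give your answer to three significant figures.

Swamee-Jain (Type III): D = 0.66·[ε^1.25·(LQ²/(gh_f))^4.75 + ν·Q^9.4·(L/(gh_f))^5.2]^0.04
LQ²/(gh_f) = 0.4324; L/(gh_f) = 2.872
Term 1 = ε^1.25·(…)^4.75 = 1.14×10^-9; Term 2 = ν·Q^9.4·(…)^5.2 = 4.35×10^-8
D = 0.66·(1.14×10^-9 + 4.35×10^-8)^0.04 = 0.3354 m = 335 mm
Check: V = 4.39 m/s, Re = 1.12×10^6, f = 0.01153, h_f = 14.1 m ≈ 14.8 m ✓

D ≈ 335 mm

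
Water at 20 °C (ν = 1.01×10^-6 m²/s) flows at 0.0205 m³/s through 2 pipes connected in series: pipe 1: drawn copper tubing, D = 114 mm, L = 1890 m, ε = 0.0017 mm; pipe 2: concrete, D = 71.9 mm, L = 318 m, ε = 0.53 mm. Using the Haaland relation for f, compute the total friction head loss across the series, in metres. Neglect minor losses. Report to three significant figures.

H ≈ 250 m

Pipe 1: V = 2.008 m/s, Re = 2.27×10^5, ε/D = 1.49×10^-5, f = 0.01523, h_1 = f(L/D)V²/2g = 51.90 m
Pipe 2: V = 5.049 m/s, Re = 3.59×10^5, ε/D = 0.00737, f = 0.03453, h_2 = f(L/D)V²/2g = 198.5 m
Series → Q common, losses add: H = Σh = 250.4 m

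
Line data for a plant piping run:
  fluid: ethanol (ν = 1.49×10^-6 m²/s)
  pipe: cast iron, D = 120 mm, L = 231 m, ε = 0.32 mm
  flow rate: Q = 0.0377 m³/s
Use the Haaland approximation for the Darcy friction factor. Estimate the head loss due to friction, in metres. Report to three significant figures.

V = 4Q/(πD²) = 4·0.0377/(π·0.120²) = 3.333 m/s
Re = VD/ν = 3.333·0.120/1.49×10^-6 = 2.68×10^5 → turbulent
ε/D = 0.32/120 = 0.00267
Haaland: f = 0.02586
h_f = f(L/D)V²/(2g) = 0.02586·(231/0.120)·3.333²/(2·9.81) = 28.19 m

h_f ≈ 28.2 m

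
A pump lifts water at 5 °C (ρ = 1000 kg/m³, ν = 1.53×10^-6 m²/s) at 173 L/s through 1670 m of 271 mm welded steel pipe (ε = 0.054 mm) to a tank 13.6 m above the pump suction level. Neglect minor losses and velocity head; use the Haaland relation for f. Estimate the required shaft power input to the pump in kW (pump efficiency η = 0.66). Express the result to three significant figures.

P_shaft ≈ 145 kW

V = 4Q/(πD²) = 2.999 m/s; Re = 5.31×10^5; ε/D = 1.99×10^-4; f = 0.01521
h_f = f(L/D)V²/2g = 42.97 m
Total head H = z + h_f = 13.6 + 42.97 = 56.57 m
P_hyd = ρgQH = 1000·9.81·0.173·56.57 = 96.00 kW
P_shaft = P_hyd/η = 96.00/0.66 = 145.5 kW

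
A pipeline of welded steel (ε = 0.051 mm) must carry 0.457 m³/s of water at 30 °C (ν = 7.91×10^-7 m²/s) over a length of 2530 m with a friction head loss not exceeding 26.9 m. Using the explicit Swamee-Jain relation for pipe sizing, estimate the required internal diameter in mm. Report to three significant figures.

D ≈ 468 mm

Swamee-Jain (Type III): D = 0.66·[ε^1.25·(LQ²/(gh_f))^4.75 + ν·Q^9.4·(L/(gh_f))^5.2]^0.04
LQ²/(gh_f) = 2.002; L/(gh_f) = 9.587
Term 1 = ε^1.25·(…)^4.75 = 1.17×10^-4; Term 2 = ν·Q^9.4·(…)^5.2 = 6.40×10^-5
D = 0.66·(1.17×10^-4 + 6.40×10^-5)^0.04 = 0.4675 m = 468 mm
Check: V = 2.66 m/s, Re = 1.57×10^6, f = 0.01321, h_f = 25.8 m ≈ 26.9 m ✓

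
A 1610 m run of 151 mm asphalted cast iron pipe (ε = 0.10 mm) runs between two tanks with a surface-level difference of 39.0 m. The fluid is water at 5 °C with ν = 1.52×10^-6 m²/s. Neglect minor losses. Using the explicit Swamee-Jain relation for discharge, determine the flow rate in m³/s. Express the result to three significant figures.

Swamee-Jain (Type II): Q = -0.965·√(gD⁵h_f/L)·ln[ε/(3.7D) + √(3.17ν²L/(gD³h_f))]
√(gD⁵h_f/L) = √(9.81·0.151⁵·39.0/1610) = 0.004319
ε/(3.7D) = 1.79×10^-4; √(3.17ν²L/(gD³h_f)) = 9.46×10^-5
Q = -0.965·0.004319·ln(2.736×10^-4) = 0.03419 m³/s
Check: V = 1.91 m/s, Re = 1.90×10^5, f = 0.01982, h_f = 39.3 m ≈ 39.0 m ✓

Q ≈ 0.0342 m³/s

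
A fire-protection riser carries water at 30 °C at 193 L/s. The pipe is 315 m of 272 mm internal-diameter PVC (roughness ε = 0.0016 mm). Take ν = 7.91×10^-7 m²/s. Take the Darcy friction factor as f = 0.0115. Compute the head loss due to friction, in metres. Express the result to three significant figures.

V = 4Q/(πD²) = 4·0.193/(π·0.272²) = 3.321 m/s
h_f = f(L/D)V²/(2g) = 0.01150·(315/0.272)·3.321²/(2·9.81) = 7.489 m

h_f ≈ 7.49 m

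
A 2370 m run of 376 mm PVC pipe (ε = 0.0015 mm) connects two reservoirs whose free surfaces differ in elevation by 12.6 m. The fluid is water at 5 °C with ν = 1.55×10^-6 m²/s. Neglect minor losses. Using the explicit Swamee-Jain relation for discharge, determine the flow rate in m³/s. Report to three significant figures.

Q ≈ 0.188 m³/s

Swamee-Jain (Type II): Q = -0.965·√(gD⁵h_f/L)·ln[ε/(3.7D) + √(3.17ν²L/(gD³h_f))]
√(gD⁵h_f/L) = √(9.81·0.376⁵·12.6/2370) = 0.01980
ε/(3.7D) = 1.08×10^-6; √(3.17ν²L/(gD³h_f)) = 5.24×10^-5
Q = -0.965·0.01980·ln(5.349×10^-5) = 0.1879 m³/s
Check: V = 1.69 m/s, Re = 4.11×10^5, f = 0.01362, h_f = 12.5 m ≈ 12.6 m ✓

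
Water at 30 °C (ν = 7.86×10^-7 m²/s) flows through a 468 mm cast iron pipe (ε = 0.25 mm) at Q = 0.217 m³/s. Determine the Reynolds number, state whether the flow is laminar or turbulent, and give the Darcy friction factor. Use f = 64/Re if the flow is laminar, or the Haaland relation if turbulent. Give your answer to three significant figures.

Re ≈ 7.51×10^5; turbulent; f ≈ 0.0175

V = 4Q/(πD²) = 1.261 m/s
Re = VD/ν = 1.261·0.468/7.86×10^-7 = 7.51×10^5
Re > 4000 → turbulent; ε/D = 5.34×10^-4
Haaland: f = 0.01754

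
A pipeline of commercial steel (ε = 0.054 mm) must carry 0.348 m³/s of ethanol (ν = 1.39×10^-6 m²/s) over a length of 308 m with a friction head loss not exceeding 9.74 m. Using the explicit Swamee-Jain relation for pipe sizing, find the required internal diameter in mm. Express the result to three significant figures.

Swamee-Jain (Type III): D = 0.66·[ε^1.25·(LQ²/(gh_f))^4.75 + ν·Q^9.4·(L/(gh_f))^5.2]^0.04
LQ²/(gh_f) = 0.3904; L/(gh_f) = 3.223
Term 1 = ε^1.25·(…)^4.75 = 5.31×10^-8; Term 2 = ν·Q^9.4·(…)^5.2 = 3.00×10^-8
D = 0.66·(5.31×10^-8 + 3.00×10^-8)^0.04 = 0.3438 m = 344 mm
Check: V = 3.75 m/s, Re = 9.27×10^5, f = 0.01435, h_f = 9.20 m ≈ 9.74 m ✓

D ≈ 344 mm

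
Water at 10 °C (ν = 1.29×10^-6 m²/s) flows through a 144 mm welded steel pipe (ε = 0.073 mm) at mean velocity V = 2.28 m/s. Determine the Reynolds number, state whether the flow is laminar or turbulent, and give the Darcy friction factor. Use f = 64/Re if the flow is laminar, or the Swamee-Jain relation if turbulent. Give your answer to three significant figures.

Re = VD/ν = 2.280·0.144/1.29×10^-6 = 2.55×10^5
Re > 4000 → turbulent; ε/D = 5.07×10^-4
Swamee-Jain: f = 0.01859

Re ≈ 2.55×10^5; turbulent; f ≈ 0.0186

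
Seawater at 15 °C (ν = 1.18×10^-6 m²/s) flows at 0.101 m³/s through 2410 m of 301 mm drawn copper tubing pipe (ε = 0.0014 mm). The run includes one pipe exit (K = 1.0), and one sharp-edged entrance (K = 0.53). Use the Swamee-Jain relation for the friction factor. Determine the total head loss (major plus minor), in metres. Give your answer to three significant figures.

V = 4Q/(πD²) = 1.419 m/s; V²/2g = 0.1027 m
Re = 3.62×10^5, ε/D = 4.65×10^-6 → f = 0.01394 (Swamee-Jain)
Major: h_f = f(L/D)·V²/2g = 0.01394·8007·0.1027 = 11.46 m
Minor: ΣK = 1.53; h_m = ΣK·V²/2g = 0.1571 m
Total H_L = 11.46 + 0.1571 = 11.62 m

H_L ≈ 11.6 m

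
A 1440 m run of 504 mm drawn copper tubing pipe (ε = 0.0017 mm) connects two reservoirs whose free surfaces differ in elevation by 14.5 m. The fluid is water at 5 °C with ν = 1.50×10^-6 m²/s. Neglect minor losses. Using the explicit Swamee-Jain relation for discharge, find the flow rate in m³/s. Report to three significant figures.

Q ≈ 0.580 m³/s

Swamee-Jain (Type II): Q = -0.965·√(gD⁵h_f/L)·ln[ε/(3.7D) + √(3.17ν²L/(gD³h_f))]
√(gD⁵h_f/L) = √(9.81·0.504⁵·14.5/1440) = 0.05668
ε/(3.7D) = 9.12×10^-7; √(3.17ν²L/(gD³h_f)) = 2.37×10^-5
Q = -0.965·0.05668·ln(2.466×10^-5) = 0.5803 m³/s
Check: V = 2.91 m/s, Re = 9.77×10^5, f = 0.01174, h_f = 14.5 m ≈ 14.5 m ✓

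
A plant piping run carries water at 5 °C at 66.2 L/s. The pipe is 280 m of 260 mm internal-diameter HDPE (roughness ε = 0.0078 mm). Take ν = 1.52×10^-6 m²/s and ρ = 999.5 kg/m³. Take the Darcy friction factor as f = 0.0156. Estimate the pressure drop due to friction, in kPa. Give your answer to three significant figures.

V = 4Q/(πD²) = 4·0.0662/(π·0.260²) = 1.247 m/s
h_f = f(L/D)V²/(2g) = 0.01560·(280/0.260)·1.247²/(2·9.81) = 1.331 m
Δp = ρg·h_f = 999.5·9.81·1.331 = 13.05 kPa

Δp ≈ 13.1 kPa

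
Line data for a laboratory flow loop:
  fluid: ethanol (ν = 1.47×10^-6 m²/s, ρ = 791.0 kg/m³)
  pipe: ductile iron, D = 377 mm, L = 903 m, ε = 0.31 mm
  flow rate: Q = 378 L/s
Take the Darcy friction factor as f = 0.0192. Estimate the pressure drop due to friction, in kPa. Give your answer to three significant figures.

V = 4Q/(πD²) = 4·0.378/(π·0.377²) = 3.386 m/s
h_f = f(L/D)V²/(2g) = 0.01920·(903/0.377)·3.386²/(2·9.81) = 26.88 m
Δp = ρg·h_f = 791.0·9.81·26.88 = 208.6 kPa

Δp ≈ 209 kPa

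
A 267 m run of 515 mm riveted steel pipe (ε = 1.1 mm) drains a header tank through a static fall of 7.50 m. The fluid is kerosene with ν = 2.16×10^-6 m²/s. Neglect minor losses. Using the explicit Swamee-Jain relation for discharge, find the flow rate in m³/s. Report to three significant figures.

Swamee-Jain (Type II): Q = -0.965·√(gD⁵h_f/L)·ln[ε/(3.7D) + √(3.17ν²L/(gD³h_f))]
√(gD⁵h_f/L) = √(9.81·0.515⁵·7.50/267) = 0.09991
ε/(3.7D) = 5.77×10^-4; √(3.17ν²L/(gD³h_f)) = 1.98×10^-5
Q = -0.965·0.09991·ln(5.971×10^-4) = 0.7157 m³/s
Check: V = 3.44 m/s, Re = 8.19×10^5, f = 0.02413, h_f = 7.53 m ≈ 7.50 m ✓

Q ≈ 0.716 m³/s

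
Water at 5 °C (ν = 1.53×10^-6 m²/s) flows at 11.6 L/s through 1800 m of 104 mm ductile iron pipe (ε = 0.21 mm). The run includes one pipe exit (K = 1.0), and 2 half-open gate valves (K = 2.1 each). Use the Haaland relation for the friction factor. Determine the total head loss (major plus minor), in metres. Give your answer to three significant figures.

H_L ≈ 41.8 m

V = 4Q/(πD²) = 1.366 m/s; V²/2g = 0.09504 m
Re = 9.28×10^4, ε/D = 0.00202 → f = 0.02513 (Haaland)
Major: h_f = f(L/D)·V²/2g = 0.02513·17308·0.09504 = 41.34 m
Minor: ΣK = 5.20; h_m = ΣK·V²/2g = 0.4942 m
Total H_L = 41.34 + 0.4942 = 41.84 m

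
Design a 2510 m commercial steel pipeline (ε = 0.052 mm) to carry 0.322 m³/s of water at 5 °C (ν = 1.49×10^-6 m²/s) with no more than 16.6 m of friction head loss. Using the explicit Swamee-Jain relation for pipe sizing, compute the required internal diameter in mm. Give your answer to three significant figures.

D ≈ 455 mm

Swamee-Jain (Type III): D = 0.66·[ε^1.25·(LQ²/(gh_f))^4.75 + ν·Q^9.4·(L/(gh_f))^5.2]^0.04
LQ²/(gh_f) = 1.598; L/(gh_f) = 15.41
Term 1 = ε^1.25·(…)^4.75 = 4.09×10^-5; Term 2 = ν·Q^9.4·(…)^5.2 = 5.30×10^-5
D = 0.66·(4.09×10^-5 + 5.30×10^-5)^0.04 = 0.4555 m = 455 mm
Check: V = 1.98 m/s, Re = 6.04×10^5, f = 0.01434, h_f = 15.7 m ≈ 16.6 m ✓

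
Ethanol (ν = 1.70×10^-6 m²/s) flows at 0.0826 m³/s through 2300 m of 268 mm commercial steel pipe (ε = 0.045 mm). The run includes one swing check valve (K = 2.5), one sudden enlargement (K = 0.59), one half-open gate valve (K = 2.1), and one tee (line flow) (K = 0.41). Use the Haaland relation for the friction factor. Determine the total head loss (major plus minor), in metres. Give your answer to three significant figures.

V = 4Q/(πD²) = 1.464 m/s; V²/2g = 0.1093 m
Re = 2.31×10^5, ε/D = 1.68×10^-4 → f = 0.01633 (Haaland)
Major: h_f = f(L/D)·V²/2g = 0.01633·8582·0.1093 = 15.32 m
Minor: ΣK = 5.60; h_m = ΣK·V²/2g = 0.6120 m
Total H_L = 15.32 + 0.6120 = 15.93 m

H_L ≈ 15.9 m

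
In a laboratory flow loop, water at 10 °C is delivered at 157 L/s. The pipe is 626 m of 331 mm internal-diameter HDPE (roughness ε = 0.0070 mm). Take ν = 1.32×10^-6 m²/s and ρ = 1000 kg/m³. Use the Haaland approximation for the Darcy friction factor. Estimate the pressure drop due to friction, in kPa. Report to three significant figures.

V = 4Q/(πD²) = 4·0.157/(π·0.331²) = 1.825 m/s
Re = VD/ν = 1.825·0.331/1.32×10^-6 = 4.58×10^5 → turbulent
ε/D = 0.0070/331 = 2.11×10^-5
Haaland: f = 0.01351
h_f = f(L/D)V²/(2g) = 0.01351·(626/0.331)·1.825²/(2·9.81) = 4.335 m
Δp = ρg·h_f = 1000·9.81·4.335 = 42.52 kPa

Δp ≈ 42.5 kPa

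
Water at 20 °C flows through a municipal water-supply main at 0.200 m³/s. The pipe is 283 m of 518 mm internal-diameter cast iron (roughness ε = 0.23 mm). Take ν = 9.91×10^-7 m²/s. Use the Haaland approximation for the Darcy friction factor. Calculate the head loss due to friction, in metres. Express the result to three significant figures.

h_f ≈ 0.432 m

V = 4Q/(πD²) = 4·0.200/(π·0.518²) = 0.9490 m/s
Re = VD/ν = 0.9490·0.518/9.91×10^-7 = 4.96×10^5 → turbulent
ε/D = 0.23/518 = 4.44×10^-4
Haaland: f = 0.01722
h_f = f(L/D)V²/(2g) = 0.01722·(283/0.518)·0.9490²/(2·9.81) = 0.4318 m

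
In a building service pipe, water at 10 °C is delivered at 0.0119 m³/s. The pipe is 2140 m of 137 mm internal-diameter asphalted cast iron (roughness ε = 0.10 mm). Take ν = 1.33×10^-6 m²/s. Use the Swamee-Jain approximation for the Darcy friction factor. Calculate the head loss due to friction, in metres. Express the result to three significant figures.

h_f ≈ 11.3 m

V = 4Q/(πD²) = 4·0.0119/(π·0.137²) = 0.8073 m/s
Re = VD/ν = 0.8073·0.137/1.33×10^-6 = 8.32×10^4 → turbulent
ε/D = 0.10/137 = 7.30×10^-4
Swamee-Jain: f = 0.02181
h_f = f(L/D)V²/(2g) = 0.02181·(2140/0.137)·0.8073²/(2·9.81) = 11.32 m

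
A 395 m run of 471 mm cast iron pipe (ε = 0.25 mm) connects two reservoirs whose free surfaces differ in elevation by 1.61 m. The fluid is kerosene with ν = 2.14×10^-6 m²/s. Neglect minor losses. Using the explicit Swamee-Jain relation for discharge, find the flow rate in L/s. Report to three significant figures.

Q ≈ 250 L/s

Swamee-Jain (Type II): Q = -0.965·√(gD⁵h_f/L)·ln[ε/(3.7D) + √(3.17ν²L/(gD³h_f))]
√(gD⁵h_f/L) = √(9.81·0.471⁵·1.61/395) = 0.03044
ε/(3.7D) = 1.43×10^-4; √(3.17ν²L/(gD³h_f)) = 5.89×10^-5
Q = -0.965·0.03044·ln(2.024×10^-4) = 0.2499 m³/s
Check: V = 1.43 m/s, Re = 3.16×10^5, f = 0.01844, h_f = 1.62 m ≈ 1.61 m ✓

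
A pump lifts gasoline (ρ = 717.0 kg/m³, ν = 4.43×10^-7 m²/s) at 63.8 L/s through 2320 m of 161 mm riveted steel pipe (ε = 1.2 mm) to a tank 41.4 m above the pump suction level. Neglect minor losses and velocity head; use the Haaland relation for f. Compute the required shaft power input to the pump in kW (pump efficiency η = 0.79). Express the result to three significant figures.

P_shaft ≈ 165 kW

V = 4Q/(πD²) = 3.134 m/s; Re = 1.14×10^6; ε/D = 0.00745; f = 0.03453
h_f = f(L/D)V²/2g = 249.1 m
Total head H = z + h_f = 41.4 + 249.1 = 290.5 m
P_hyd = ρgQH = 717.0·9.81·0.0638·290.5 = 130.3 kW
P_shaft = P_hyd/η = 130.3/0.79 = 165.0 kW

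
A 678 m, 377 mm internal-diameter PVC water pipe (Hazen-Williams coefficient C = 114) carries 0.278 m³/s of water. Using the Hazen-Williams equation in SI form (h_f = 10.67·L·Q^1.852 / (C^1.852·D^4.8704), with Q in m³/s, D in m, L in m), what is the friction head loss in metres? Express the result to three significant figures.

h_f = 10.67·678·0.278^1.852 / (114^1.852·0.377^4.8704) = 12.13 m

h_f ≈ 12.1 m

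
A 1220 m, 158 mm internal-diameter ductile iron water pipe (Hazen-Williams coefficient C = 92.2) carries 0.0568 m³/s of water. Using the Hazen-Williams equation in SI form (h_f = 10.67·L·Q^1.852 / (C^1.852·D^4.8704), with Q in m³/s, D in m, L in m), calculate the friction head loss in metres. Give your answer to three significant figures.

h_f ≈ 118 m

h_f = 10.67·1220·0.0568^1.852 / (92.2^1.852·0.158^4.8704) = 118.0 m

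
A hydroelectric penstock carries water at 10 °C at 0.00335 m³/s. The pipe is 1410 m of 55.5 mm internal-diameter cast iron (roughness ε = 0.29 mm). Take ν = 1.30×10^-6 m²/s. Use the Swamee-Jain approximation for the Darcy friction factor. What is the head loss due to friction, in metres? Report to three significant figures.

h_f ≈ 81.0 m

V = 4Q/(πD²) = 4·0.00335/(π·0.0555²) = 1.385 m/s
Re = VD/ν = 1.385·0.0555/1.30×10^-6 = 5.91×10^4 → turbulent
ε/D = 0.29/55.5 = 0.00523
Swamee-Jain: f = 0.03261
h_f = f(L/D)V²/(2g) = 0.03261·(1410/0.0555)·1.385²/(2·9.81) = 80.98 m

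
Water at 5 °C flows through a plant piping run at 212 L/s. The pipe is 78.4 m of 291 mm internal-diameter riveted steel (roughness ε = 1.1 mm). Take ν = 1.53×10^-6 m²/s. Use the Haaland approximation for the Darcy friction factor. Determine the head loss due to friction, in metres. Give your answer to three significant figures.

V = 4Q/(πD²) = 4·0.212/(π·0.291²) = 3.188 m/s
Re = VD/ν = 3.188·0.291/1.53×10^-6 = 6.06×10^5 → turbulent
ε/D = 1.1/291 = 0.00378
Haaland: f = 0.02818
h_f = f(L/D)V²/(2g) = 0.02818·(78.4/0.291)·3.188²/(2·9.81) = 3.932 m

h_f ≈ 3.93 m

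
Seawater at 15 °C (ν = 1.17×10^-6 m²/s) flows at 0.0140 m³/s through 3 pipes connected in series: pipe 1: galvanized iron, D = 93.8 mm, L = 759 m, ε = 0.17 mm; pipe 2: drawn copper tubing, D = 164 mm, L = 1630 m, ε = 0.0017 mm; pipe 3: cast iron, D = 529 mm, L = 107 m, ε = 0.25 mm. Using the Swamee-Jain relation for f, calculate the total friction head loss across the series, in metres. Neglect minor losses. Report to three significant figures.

Pipe 1: V = 2.026 m/s, Re = 1.62×10^5, ε/D = 0.00181, f = 0.02416, h_1 = f(L/D)V²/2g = 40.90 m
Pipe 2: V = 0.6628 m/s, Re = 9.29×10^4, ε/D = 1.04×10^-5, f = 0.01820, h_2 = f(L/D)V²/2g = 4.050 m
Pipe 3: V = 0.06370 m/s, Re = 2.88×10^4, ε/D = 4.73×10^-4, f = 0.02496, h_3 = f(L/D)V²/2g = 0.001044 m
Series → Q common, losses add: H = Σh = 44.95 m

H ≈ 45.0 m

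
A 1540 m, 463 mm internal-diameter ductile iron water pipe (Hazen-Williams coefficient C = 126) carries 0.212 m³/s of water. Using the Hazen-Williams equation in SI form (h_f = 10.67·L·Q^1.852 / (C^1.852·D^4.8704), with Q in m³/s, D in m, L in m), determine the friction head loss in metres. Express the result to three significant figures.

h_f = 10.67·1540·0.212^1.852 / (126^1.852·0.463^4.8704) = 5.092 m

h_f ≈ 5.09 m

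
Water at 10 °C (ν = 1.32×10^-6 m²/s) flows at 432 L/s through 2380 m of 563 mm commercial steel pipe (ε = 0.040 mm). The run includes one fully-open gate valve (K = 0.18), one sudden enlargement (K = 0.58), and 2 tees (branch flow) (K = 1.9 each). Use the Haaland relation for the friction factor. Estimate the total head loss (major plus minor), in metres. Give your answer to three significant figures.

V = 4Q/(πD²) = 1.735 m/s; V²/2g = 0.1535 m
Re = 7.40×10^5, ε/D = 7.10×10^-5 → f = 0.01329 (Haaland)
Major: h_f = f(L/D)·V²/2g = 0.01329·4227·0.1535 = 8.620 m
Minor: ΣK = 4.56; h_m = ΣK·V²/2g = 0.6999 m
Total H_L = 8.620 + 0.6999 = 9.320 m

H_L ≈ 9.32 m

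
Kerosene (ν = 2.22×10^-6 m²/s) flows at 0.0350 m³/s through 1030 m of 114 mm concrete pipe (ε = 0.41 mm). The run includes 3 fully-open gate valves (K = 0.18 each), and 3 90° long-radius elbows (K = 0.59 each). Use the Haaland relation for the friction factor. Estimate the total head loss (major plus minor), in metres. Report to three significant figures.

H_L ≈ 154 m

V = 4Q/(πD²) = 3.429 m/s; V²/2g = 0.5993 m
Re = 1.76×10^5, ε/D = 0.00360 → f = 0.02821 (Haaland)
Major: h_f = f(L/D)·V²/2g = 0.02821·9035·0.5993 = 152.8 m
Minor: ΣK = 2.31; h_m = ΣK·V²/2g = 1.384 m
Total H_L = 152.8 + 1.384 = 154.1 m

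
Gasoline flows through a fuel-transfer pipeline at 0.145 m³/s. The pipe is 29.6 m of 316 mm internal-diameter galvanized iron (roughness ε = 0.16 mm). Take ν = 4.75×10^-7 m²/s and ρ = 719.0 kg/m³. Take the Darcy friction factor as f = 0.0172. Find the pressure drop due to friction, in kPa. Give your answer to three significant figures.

Δp ≈ 1.98 kPa

V = 4Q/(πD²) = 4·0.145/(π·0.316²) = 1.849 m/s
h_f = f(L/D)V²/(2g) = 0.01720·(29.6/0.316)·1.849²/(2·9.81) = 0.2807 m
Δp = ρg·h_f = 719.0·9.81·0.2807 = 1.980 kPa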